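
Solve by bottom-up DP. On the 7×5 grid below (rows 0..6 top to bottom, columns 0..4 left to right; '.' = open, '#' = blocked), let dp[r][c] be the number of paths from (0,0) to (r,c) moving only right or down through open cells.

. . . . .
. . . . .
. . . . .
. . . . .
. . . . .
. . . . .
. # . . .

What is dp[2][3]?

r\c   0   1   2   3   4
  0   1   1   1   1   1
  1   1   2   3   4   5
  2   1   3   6  10  15
  3   1   4  10  20  35
  4   1   5  15  35  70
  5   1   6  21  56 126
  6   1   0  21  77 203

10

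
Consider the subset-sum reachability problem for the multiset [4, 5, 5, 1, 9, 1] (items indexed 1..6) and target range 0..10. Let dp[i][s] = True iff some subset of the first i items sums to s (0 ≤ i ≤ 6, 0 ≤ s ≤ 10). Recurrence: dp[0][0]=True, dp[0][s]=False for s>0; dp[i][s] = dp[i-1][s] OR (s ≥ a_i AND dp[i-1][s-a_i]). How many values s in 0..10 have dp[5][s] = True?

7

i\s   0   1   2   3   4   5   6   7   8   9  10
  0   T   F   F   F   F   F   F   F   F   F   F
  1   T   F   F   F   T   F   F   F   F   F   F
  2   T   F   F   F   T   T   F   F   F   T   F
  3   T   F   F   F   T   T   F   F   F   T   T
  4   T   T   F   F   T   T   T   F   F   T   T
  5   T   T   F   F   T   T   T   F   F   T   T
  6   T   T   T   F   T   T   T   T   F   T   T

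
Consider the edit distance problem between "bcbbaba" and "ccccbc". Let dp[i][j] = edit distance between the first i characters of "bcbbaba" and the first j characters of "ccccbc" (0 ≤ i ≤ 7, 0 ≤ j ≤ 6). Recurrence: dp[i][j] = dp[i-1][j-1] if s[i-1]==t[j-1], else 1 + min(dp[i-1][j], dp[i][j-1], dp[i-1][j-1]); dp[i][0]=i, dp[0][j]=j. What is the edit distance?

5

   ''  c  c  c  c  b  c
''  0  1  2  3  4  5  6
 b  1  1  2  3  4  4  5
 c  2  1  1  2  3  4  4
 b  3  2  2  2  3  3  4
 b  4  3  3  3  3  3  4
 a  5  4  4  4  4  4  4
 b  6  5  5  5  5  4  5
 a  7  6  6  6  6  5  5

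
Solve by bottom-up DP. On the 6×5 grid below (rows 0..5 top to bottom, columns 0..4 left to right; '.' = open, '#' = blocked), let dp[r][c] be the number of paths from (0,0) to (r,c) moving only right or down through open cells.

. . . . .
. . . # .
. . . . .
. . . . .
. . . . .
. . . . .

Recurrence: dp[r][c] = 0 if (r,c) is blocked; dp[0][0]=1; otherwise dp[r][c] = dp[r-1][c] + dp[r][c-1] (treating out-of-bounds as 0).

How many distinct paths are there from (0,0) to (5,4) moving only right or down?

106

r\c   0   1   2   3   4
  0   1   1   1   1   1
  1   1   2   3   0   1
  2   1   3   6   6   7
  3   1   4  10  16  23
  4   1   5  15  31  54
  5   1   6  21  52 106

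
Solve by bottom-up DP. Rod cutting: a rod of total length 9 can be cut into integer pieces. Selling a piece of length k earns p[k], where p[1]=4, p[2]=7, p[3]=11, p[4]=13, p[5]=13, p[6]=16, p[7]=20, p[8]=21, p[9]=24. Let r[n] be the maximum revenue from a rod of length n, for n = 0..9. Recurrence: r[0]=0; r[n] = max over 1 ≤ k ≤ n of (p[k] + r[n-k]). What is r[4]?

   n    0    1    2    3    4    5    6    7    8    9
r[n]    0    4    8   12   16   20   24   28   32   36

16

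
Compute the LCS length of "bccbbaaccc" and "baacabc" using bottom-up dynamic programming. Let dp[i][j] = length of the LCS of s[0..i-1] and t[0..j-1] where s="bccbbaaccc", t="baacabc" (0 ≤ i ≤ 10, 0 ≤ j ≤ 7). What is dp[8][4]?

4

   ''  b  a  a  c  a  b  c
''  0  0  0  0  0  0  0  0
 b  0  1  1  1  1  1  1  1
 c  0  1  1  1  2  2  2  2
 c  0  1  1  1  2  2  2  3
 b  0  1  1  1  2  2  3  3
 b  0  1  1  1  2  2  3  3
 a  0  1  2  2  2  3  3  3
 a  0  1  2  3  3  3  3  3
 c  0  1  2  3  4  4  4  4
 c  0  1  2  3  4  4  4  5
 c  0  1  2  3  4  4  4  5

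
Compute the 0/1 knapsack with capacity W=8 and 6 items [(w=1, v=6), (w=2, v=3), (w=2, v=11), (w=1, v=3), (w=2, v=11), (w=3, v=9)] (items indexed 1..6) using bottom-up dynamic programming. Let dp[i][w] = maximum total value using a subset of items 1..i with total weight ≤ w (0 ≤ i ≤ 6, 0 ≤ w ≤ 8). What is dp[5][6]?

31

i\w   0   1   2   3   4   5   6   7   8
  0   0   0   0   0   0   0   0   0   0
  1   0   6   6   6   6   6   6   6   6
  2   0   6   6   9   9   9   9   9   9
  3   0   6  11  17  17  20  20  20  20
  4   0   6  11  17  20  20  23  23  23
  5   0   6  11  17  22  28  31  31  34
  6   0   6  11  17  22  28  31  31  37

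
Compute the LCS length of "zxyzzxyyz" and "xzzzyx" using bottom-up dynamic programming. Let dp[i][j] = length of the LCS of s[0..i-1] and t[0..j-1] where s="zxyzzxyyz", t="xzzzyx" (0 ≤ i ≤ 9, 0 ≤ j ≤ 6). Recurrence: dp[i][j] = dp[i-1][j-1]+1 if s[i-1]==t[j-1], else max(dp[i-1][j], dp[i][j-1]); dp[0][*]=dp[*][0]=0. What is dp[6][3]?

3

   ''  x  z  z  z  y  x
''  0  0  0  0  0  0  0
 z  0  0  1  1  1  1  1
 x  0  1  1  1  1  1  2
 y  0  1  1  1  1  2  2
 z  0  1  2  2  2  2  2
 z  0  1  2  3  3  3  3
 x  0  1  2  3  3  3  4
 y  0  1  2  3  3  4  4
 y  0  1  2  3  3  4  4
 z  0  1  2  3  4  4  4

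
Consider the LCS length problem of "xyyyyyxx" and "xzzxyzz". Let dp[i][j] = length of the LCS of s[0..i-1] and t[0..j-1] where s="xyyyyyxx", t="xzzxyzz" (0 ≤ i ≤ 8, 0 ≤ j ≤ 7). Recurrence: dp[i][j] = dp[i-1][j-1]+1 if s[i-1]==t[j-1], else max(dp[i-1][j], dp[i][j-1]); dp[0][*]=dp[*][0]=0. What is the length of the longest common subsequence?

   ''  x  z  z  x  y  z  z
''  0  0  0  0  0  0  0  0
 x  0  1  1  1  1  1  1  1
 y  0  1  1  1  1  2  2  2
 y  0  1  1  1  1  2  2  2
 y  0  1  1  1  1  2  2  2
 y  0  1  1  1  1  2  2  2
 y  0  1  1  1  1  2  2  2
 x  0  1  1  1  2  2  2  2
 x  0  1  1  1  2  2  2  2

2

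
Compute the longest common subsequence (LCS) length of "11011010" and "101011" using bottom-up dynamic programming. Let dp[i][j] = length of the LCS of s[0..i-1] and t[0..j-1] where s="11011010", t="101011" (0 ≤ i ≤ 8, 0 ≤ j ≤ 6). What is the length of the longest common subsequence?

   ''  1  0  1  0  1  1
''  0  0  0  0  0  0  0
 1  0  1  1  1  1  1  1
 1  0  1  1  2  2  2  2
 0  0  1  2  2  3  3  3
 1  0  1  2  3  3  4  4
 1  0  1  2  3  3  4  5
 0  0  1  2  3  4  4  5
 1  0  1  2  3  4  5  5
 0  0  1  2  3  4  5  5

5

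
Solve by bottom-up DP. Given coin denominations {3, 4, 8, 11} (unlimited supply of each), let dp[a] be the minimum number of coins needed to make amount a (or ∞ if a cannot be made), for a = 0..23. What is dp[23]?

3

 a  0  1  2  3  4  5  6  7  8  9 10 11 12 13 14 15 16 17 18 19 20 21 22 23
dp  0  -  -  1  1  -  2  2  1  3  3  1  2  4  2  2  2  3  3  2  3  4  2  3
(- denotes ∞ / unreachable)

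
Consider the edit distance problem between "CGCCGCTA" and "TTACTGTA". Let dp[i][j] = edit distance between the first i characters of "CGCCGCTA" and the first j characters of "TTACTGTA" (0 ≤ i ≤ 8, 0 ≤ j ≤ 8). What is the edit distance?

   ''  T  T  A  C  T  G  T  A
''  0  1  2  3  4  5  6  7  8
 C  1  1  2  3  3  4  5  6  7
 G  2  2  2  3  4  4  4  5  6
 C  3  3  3  3  3  4  5  5  6
 C  4  4  4  4  3  4  5  6  6
 G  5  5  5  5  4  4  4  5  6
 C  6  6  6  6  5  5  5  5  6
 T  7  6  6  7  6  5  6  5  6
 A  8  7  7  6  7  6  6  6  5

5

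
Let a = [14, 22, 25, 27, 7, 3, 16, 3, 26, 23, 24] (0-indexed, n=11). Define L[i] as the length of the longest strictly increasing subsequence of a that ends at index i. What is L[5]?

   i    0    1    2    3    4    5    6    7    8    9   10
a[i]   14   22   25   27    7    3   16    3   26   23   24
L[i]    1    2    3    4    1    1    2    1    4    3    4

1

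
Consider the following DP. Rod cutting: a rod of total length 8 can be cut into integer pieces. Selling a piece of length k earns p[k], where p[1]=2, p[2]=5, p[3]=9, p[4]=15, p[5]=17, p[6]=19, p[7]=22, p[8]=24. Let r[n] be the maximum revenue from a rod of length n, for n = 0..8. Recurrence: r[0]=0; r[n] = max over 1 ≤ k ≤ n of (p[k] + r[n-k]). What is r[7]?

24

   n    0    1    2    3    4    5    6    7    8
r[n]    0    2    5    9   15   17   20   24   30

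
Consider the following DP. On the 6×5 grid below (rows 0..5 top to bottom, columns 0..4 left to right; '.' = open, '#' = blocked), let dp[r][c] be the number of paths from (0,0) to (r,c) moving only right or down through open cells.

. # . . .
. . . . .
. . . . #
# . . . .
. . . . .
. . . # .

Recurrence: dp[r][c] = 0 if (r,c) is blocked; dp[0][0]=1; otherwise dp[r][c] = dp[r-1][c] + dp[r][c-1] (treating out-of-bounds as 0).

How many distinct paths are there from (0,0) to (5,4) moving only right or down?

25

r\c   0   1   2   3   4
  0   1   0   0   0   0
  1   1   1   1   1   1
  2   1   2   3   4   0
  3   0   2   5   9   9
  4   0   2   7  16  25
  5   0   2   9   0  25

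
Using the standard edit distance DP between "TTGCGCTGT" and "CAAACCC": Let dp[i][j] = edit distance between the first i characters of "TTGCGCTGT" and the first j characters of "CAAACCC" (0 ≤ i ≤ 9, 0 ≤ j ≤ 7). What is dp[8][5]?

7

   ''  C  A  A  A  C  C  C
''  0  1  2  3  4  5  6  7
 T  1  1  2  3  4  5  6  7
 T  2  2  2  3  4  5  6  7
 G  3  3  3  3  4  5  6  7
 C  4  3  4  4  4  4  5  6
 G  5  4  4  5  5  5  5  6
 C  6  5  5  5  6  5  5  5
 T  7  6  6  6  6  6  6  6
 G  8  7  7  7  7  7  7  7
 T  9  8  8  8  8  8  8  8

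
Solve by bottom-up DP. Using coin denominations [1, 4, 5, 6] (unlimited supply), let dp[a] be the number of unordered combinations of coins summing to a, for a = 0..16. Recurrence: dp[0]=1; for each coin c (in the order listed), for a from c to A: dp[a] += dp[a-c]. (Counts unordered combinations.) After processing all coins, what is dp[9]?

6

after  coin     0     1     2     3     4     5     6     7     8     9    10    11    12    13    14    15    16
          1     1     1     1     1     1     1     1     1     1     1     1     1     1     1     1     1     1
          4     1     1     1     1     2     2     2     2     3     3     3     3     4     4     4     4     5
          5     1     1     1     1     2     3     3     3     4     5     6     6     7     8     9    10    11
          6     1     1     1     1     2     3     4     4     5     6     8     9    11    12    14    16    19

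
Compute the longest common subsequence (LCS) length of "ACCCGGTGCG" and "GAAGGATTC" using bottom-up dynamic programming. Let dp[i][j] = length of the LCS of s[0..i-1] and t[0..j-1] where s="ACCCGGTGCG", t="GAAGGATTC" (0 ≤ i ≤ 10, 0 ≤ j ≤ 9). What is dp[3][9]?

2

   ''  G  A  A  G  G  A  T  T  C
''  0  0  0  0  0  0  0  0  0  0
 A  0  0  1  1  1  1  1  1  1  1
 C  0  0  1  1  1  1  1  1  1  2
 C  0  0  1  1  1  1  1  1  1  2
 C  0  0  1  1  1  1  1  1  1  2
 G  0  1  1  1  2  2  2  2  2  2
 G  0  1  1  1  2  3  3  3  3  3
 T  0  1  1  1  2  3  3  4  4  4
 G  0  1  1  1  2  3  3  4  4  4
 C  0  1  1  1  2  3  3  4  4  5
 G  0  1  1  1  2  3  3  4  4  5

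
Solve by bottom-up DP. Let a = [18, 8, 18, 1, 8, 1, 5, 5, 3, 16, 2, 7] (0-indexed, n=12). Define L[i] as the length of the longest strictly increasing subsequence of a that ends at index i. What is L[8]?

2

   i    0    1    2    3    4    5    6    7    8    9   10   11
a[i]   18    8   18    1    8    1    5    5    3   16    2    7
L[i]    1    1    2    1    2    1    2    2    2    3    2    3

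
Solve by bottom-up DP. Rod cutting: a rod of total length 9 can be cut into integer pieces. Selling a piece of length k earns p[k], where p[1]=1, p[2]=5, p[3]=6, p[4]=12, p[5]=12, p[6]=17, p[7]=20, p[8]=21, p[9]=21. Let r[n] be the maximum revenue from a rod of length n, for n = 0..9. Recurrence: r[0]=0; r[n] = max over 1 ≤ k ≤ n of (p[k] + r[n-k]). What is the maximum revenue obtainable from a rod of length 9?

   n    0    1    2    3    4    5    6    7    8    9
r[n]    0    1    5    6   12   13   17   20   24   25

25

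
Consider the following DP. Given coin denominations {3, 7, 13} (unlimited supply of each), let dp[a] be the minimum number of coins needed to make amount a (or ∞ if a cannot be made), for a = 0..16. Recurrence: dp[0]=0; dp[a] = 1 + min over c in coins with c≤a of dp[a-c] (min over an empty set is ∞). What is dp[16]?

 a  0  1  2  3  4  5  6  7  8  9 10 11 12 13 14 15 16
dp  0  -  -  1  -  -  2  1  -  3  2  -  4  1  2  5  2
(- denotes ∞ / unreachable)

2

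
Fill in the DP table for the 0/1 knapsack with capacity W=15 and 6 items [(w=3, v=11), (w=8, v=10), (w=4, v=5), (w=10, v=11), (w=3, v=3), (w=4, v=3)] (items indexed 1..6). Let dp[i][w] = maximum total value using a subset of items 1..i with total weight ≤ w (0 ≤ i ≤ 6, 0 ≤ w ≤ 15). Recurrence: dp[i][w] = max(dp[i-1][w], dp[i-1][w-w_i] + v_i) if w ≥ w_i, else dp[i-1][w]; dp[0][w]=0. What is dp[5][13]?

22

i\w   0   1   2   3   4   5   6   7   8   9  10  11  12  13  14  15
  0   0   0   0   0   0   0   0   0   0   0   0   0   0   0   0   0
  1   0   0   0  11  11  11  11  11  11  11  11  11  11  11  11  11
  2   0   0   0  11  11  11  11  11  11  11  11  21  21  21  21  21
  3   0   0   0  11  11  11  11  16  16  16  16  21  21  21  21  26
  4   0   0   0  11  11  11  11  16  16  16  16  21  21  22  22  26
  5   0   0   0  11  11  11  14  16  16  16  19  21  21  22  24  26
  6   0   0   0  11  11  11  14  16  16  16  19  21  21  22  24  26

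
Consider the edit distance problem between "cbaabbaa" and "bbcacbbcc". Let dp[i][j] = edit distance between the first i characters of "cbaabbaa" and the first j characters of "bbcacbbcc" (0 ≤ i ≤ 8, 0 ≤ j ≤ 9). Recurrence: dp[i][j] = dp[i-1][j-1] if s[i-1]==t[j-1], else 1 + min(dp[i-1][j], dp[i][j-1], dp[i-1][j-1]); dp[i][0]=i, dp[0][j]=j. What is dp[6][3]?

4

   ''  b  b  c  a  c  b  b  c  c
''  0  1  2  3  4  5  6  7  8  9
 c  1  1  2  2  3  4  5  6  7  8
 b  2  1  1  2  3  4  4  5  6  7
 a  3  2  2  2  2  3  4  5  6  7
 a  4  3  3  3  2  3  4  5  6  7
 b  5  4  3  4  3  3  3  4  5  6
 b  6  5  4  4  4  4  3  3  4  5
 a  7  6  5  5  4  5  4  4  4  5
 a  8  7  6  6  5  5  5  5  5  5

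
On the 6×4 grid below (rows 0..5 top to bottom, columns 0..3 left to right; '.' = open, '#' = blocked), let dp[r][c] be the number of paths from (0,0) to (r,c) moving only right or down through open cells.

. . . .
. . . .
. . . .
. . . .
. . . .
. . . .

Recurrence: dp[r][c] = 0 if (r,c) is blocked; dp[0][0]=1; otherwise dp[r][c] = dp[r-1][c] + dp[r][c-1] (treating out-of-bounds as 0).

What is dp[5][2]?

21

r\c   0   1   2   3
  0   1   1   1   1
  1   1   2   3   4
  2   1   3   6  10
  3   1   4  10  20
  4   1   5  15  35
  5   1   6  21  56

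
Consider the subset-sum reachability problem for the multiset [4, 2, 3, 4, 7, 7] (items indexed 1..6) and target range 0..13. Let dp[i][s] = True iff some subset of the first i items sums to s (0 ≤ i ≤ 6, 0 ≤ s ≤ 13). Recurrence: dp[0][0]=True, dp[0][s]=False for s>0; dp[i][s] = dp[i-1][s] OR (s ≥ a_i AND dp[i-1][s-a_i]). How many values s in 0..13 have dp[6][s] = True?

13

i\s   0   1   2   3   4   5   6   7   8   9  10  11  12  13
  0   T   F   F   F   F   F   F   F   F   F   F   F   F   F
  1   T   F   F   F   T   F   F   F   F   F   F   F   F   F
  2   T   F   T   F   T   F   T   F   F   F   F   F   F   F
  3   T   F   T   T   T   T   T   T   F   T   F   F   F   F
  4   T   F   T   T   T   T   T   T   T   T   T   T   F   T
  5   T   F   T   T   T   T   T   T   T   T   T   T   T   T
  6   T   F   T   T   T   T   T   T   T   T   T   T   T   T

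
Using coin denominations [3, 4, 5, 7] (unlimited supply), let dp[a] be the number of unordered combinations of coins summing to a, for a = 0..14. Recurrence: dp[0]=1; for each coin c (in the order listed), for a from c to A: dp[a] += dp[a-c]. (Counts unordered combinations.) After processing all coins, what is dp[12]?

after  coin     0     1     2     3     4     5     6     7     8     9    10    11    12    13    14
          3     1     0     0     1     0     0     1     0     0     1     0     0     1     0     0
          4     1     0     0     1     1     0     1     1     1     1     1     1     2     1     1
          5     1     0     0     1     1     1     1     1     2     2     2     2     3     3     3
          7     1     0     0     1     1     1     1     2     2     2     3     3     4     4     5

4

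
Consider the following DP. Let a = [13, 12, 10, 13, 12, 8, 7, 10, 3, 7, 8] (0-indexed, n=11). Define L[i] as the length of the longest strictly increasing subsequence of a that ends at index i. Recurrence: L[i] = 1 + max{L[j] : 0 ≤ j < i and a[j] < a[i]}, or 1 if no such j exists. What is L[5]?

1

   i    0    1    2    3    4    5    6    7    8    9   10
a[i]   13   12   10   13   12    8    7   10    3    7    8
L[i]    1    1    1    2    2    1    1    2    1    2    3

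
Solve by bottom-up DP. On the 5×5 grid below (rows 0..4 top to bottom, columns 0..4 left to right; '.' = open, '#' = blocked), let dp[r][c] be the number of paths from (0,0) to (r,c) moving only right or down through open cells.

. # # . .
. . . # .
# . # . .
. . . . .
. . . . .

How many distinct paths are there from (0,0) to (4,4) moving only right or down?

4

r\c   0   1   2   3   4
  0   1   0   0   0   0
  1   1   1   1   0   0
  2   0   1   0   0   0
  3   0   1   1   1   1
  4   0   1   2   3   4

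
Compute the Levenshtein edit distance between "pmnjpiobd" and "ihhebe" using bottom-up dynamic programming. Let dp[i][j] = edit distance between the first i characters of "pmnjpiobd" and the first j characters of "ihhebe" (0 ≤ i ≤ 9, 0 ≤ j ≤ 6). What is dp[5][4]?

   ''  i  h  h  e  b  e
''  0  1  2  3  4  5  6
 p  1  1  2  3  4  5  6
 m  2  2  2  3  4  5  6
 n  3  3  3  3  4  5  6
 j  4  4  4  4  4  5  6
 p  5  5  5  5  5  5  6
 i  6  5  6  6  6  6  6
 o  7  6  6  7  7  7  7
 b  8  7  7  7  8  7  8
 d  9  8  8  8  8  8  8

5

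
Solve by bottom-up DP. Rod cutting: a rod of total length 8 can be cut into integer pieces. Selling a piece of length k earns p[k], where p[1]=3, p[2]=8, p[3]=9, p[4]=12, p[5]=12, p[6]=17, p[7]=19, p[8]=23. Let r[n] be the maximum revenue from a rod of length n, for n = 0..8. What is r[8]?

   n    0    1    2    3    4    5    6    7    8
r[n]    0    3    8   11   16   19   24   27   32

32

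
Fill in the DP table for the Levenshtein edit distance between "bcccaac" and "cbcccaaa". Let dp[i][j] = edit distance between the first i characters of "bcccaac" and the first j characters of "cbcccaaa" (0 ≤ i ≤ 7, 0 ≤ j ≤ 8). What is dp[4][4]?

2

   ''  c  b  c  c  c  a  a  a
''  0  1  2  3  4  5  6  7  8
 b  1  1  1  2  3  4  5  6  7
 c  2  1  2  1  2  3  4  5  6
 c  3  2  2  2  1  2  3  4  5
 c  4  3  3  2  2  1  2  3  4
 a  5  4  4  3  3  2  1  2  3
 a  6  5  5  4  4  3  2  1  2
 c  7  6  6  5  4  4  3  2  2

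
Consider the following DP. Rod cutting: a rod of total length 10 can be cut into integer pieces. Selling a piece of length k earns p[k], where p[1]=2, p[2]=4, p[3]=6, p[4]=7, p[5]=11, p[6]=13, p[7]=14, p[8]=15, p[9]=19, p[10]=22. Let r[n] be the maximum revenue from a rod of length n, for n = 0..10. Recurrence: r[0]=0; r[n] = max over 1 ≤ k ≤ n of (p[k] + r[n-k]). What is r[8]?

   n    0    1    2    3    4    5    6    7    8    9   10
r[n]    0    2    4    6    8   11   13   15   17   19   22

17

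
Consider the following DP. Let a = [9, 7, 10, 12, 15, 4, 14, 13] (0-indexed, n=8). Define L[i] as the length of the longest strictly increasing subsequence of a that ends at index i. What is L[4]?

   i    0    1    2    3    4    5    6    7
a[i]    9    7   10   12   15    4   14   13
L[i]    1    1    2    3    4    1    4    4

4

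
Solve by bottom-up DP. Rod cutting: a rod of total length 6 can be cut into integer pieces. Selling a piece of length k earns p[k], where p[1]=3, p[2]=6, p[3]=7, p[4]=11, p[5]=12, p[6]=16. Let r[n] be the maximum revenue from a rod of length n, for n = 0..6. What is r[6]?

18

   n    0    1    2    3    4    5    6
r[n]    0    3    6    9   12   15   18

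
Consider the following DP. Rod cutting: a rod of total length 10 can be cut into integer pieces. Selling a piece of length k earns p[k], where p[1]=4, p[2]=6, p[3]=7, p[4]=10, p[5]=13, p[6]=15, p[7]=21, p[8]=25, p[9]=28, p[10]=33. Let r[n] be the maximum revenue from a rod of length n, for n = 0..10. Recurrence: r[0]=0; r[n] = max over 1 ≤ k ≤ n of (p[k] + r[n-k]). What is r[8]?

   n    0    1    2    3    4    5    6    7    8    9   10
r[n]    0    4    8   12   16   20   24   28   32   36   40

32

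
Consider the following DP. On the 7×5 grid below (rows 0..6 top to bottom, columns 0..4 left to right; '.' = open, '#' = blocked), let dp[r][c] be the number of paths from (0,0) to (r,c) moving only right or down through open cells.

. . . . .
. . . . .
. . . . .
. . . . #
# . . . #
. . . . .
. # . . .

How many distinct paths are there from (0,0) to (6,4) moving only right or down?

r\c   0   1   2   3   4
  0   1   1   1   1   1
  1   1   2   3   4   5
  2   1   3   6  10  15
  3   1   4  10  20   0
  4   0   4  14  34   0
  5   0   4  18  52  52
  6   0   0  18  70 122

122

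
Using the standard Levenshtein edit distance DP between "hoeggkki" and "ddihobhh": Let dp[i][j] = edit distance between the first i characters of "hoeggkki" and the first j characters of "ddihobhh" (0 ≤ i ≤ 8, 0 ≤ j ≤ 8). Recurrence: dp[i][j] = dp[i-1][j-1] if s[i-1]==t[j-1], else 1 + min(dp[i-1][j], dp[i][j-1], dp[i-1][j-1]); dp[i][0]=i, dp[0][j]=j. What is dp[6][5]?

6

   ''  d  d  i  h  o  b  h  h
''  0  1  2  3  4  5  6  7  8
 h  1  1  2  3  3  4  5  6  7
 o  2  2  2  3  4  3  4  5  6
 e  3  3  3  3  4  4  4  5  6
 g  4  4  4  4  4  5  5  5  6
 g  5  5  5  5  5  5  6  6  6
 k  6  6  6  6  6  6  6  7  7
 k  7  7  7  7  7  7  7  7  8
 i  8  8  8  7  8  8  8  8  8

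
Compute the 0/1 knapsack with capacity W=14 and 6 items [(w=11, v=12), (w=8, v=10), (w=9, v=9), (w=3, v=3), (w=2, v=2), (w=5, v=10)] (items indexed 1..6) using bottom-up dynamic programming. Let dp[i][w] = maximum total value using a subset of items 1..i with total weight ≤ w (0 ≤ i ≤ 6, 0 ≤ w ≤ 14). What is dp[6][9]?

13

i\w   0   1   2   3   4   5   6   7   8   9  10  11  12  13  14
  0   0   0   0   0   0   0   0   0   0   0   0   0   0   0   0
  1   0   0   0   0   0   0   0   0   0   0   0  12  12  12  12
  2   0   0   0   0   0   0   0   0  10  10  10  12  12  12  12
  3   0   0   0   0   0   0   0   0  10  10  10  12  12  12  12
  4   0   0   0   3   3   3   3   3  10  10  10  13  13  13  15
  5   0   0   2   3   3   5   5   5  10  10  12  13  13  15  15
  6   0   0   2   3   3  10  10  12  13  13  15  15  15  20  20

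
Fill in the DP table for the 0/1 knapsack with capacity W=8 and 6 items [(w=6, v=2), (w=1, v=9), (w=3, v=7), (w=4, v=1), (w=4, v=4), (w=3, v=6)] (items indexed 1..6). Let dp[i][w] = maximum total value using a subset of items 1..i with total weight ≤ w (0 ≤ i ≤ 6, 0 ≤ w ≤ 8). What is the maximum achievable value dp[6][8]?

22

i\w   0   1   2   3   4   5   6   7   8
  0   0   0   0   0   0   0   0   0   0
  1   0   0   0   0   0   0   2   2   2
  2   0   9   9   9   9   9   9  11  11
  3   0   9   9   9  16  16  16  16  16
  4   0   9   9   9  16  16  16  16  17
  5   0   9   9   9  16  16  16  16  20
  6   0   9   9   9  16  16  16  22  22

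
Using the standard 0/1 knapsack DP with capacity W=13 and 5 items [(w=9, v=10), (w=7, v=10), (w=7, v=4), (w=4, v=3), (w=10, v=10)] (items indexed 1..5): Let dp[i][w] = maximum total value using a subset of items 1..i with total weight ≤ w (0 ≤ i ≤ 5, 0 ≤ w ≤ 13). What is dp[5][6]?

3

i\w   0   1   2   3   4   5   6   7   8   9  10  11  12  13
  0   0   0   0   0   0   0   0   0   0   0   0   0   0   0
  1   0   0   0   0   0   0   0   0   0  10  10  10  10  10
  2   0   0   0   0   0   0   0  10  10  10  10  10  10  10
  3   0   0   0   0   0   0   0  10  10  10  10  10  10  10
  4   0   0   0   0   3   3   3  10  10  10  10  13  13  13
  5   0   0   0   0   3   3   3  10  10  10  10  13  13  13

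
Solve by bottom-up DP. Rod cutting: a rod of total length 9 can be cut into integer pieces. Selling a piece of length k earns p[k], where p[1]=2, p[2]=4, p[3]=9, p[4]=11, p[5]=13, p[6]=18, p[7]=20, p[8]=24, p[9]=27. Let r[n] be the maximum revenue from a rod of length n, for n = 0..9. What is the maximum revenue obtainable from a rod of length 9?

   n    0    1    2    3    4    5    6    7    8    9
r[n]    0    2    4    9   11   13   18   20   24   27

27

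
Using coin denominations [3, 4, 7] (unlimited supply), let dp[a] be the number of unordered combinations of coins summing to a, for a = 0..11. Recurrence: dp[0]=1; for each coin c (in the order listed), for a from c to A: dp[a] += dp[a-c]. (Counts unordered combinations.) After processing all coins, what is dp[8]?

1

after  coin     0     1     2     3     4     5     6     7     8     9    10    11
          3     1     0     0     1     0     0     1     0     0     1     0     0
          4     1     0     0     1     1     0     1     1     1     1     1     1
          7     1     0     0     1     1     0     1     2     1     1     2     2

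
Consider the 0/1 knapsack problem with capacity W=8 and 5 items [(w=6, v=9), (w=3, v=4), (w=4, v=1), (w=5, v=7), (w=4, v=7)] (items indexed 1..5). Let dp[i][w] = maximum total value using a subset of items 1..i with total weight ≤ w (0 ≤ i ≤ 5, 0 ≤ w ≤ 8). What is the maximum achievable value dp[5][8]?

11

i\w   0   1   2   3   4   5   6   7   8
  0   0   0   0   0   0   0   0   0   0
  1   0   0   0   0   0   0   9   9   9
  2   0   0   0   4   4   4   9   9   9
  3   0   0   0   4   4   4   9   9   9
  4   0   0   0   4   4   7   9   9  11
  5   0   0   0   4   7   7   9  11  11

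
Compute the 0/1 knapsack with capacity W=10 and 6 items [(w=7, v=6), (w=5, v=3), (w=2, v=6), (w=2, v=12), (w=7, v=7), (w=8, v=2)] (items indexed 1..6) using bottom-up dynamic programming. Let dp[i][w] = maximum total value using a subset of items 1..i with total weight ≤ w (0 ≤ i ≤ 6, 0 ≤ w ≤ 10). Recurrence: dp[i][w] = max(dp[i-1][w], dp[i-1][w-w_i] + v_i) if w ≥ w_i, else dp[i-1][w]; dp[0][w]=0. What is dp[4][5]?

i\w   0   1   2   3   4   5   6   7   8   9  10
  0   0   0   0   0   0   0   0   0   0   0   0
  1   0   0   0   0   0   0   0   6   6   6   6
  2   0   0   0   0   0   3   3   6   6   6   6
  3   0   0   6   6   6   6   6   9   9  12  12
  4   0   0  12  12  18  18  18  18  18  21  21
  5   0   0  12  12  18  18  18  18  18  21  21
  6   0   0  12  12  18  18  18  18  18  21  21

18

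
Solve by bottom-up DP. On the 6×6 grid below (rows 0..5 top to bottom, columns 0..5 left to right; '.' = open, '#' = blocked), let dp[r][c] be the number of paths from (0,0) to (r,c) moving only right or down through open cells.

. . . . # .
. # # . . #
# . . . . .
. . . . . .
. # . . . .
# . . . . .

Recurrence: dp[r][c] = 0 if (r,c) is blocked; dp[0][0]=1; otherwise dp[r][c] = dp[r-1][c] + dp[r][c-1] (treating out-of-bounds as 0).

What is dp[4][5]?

9

r\c   0   1   2   3   4   5
  0   1   1   1   1   0   0
  1   1   0   0   1   1   0
  2   0   0   0   1   2   2
  3   0   0   0   1   3   5
  4   0   0   0   1   4   9
  5   0   0   0   1   5  14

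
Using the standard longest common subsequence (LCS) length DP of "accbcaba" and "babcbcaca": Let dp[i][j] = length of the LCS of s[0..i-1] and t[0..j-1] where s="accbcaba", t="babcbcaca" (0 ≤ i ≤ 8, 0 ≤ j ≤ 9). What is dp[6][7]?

5

   ''  b  a  b  c  b  c  a  c  a
''  0  0  0  0  0  0  0  0  0  0
 a  0  0  1  1  1  1  1  1  1  1
 c  0  0  1  1  2  2  2  2  2  2
 c  0  0  1  1  2  2  3  3  3  3
 b  0  1  1  2  2  3  3  3  3  3
 c  0  1  1  2  3  3  4  4  4  4
 a  0  1  2  2  3  3  4  5  5  5
 b  0  1  2  3  3  4  4  5  5  5
 a  0  1  2  3  3  4  4  5  5  6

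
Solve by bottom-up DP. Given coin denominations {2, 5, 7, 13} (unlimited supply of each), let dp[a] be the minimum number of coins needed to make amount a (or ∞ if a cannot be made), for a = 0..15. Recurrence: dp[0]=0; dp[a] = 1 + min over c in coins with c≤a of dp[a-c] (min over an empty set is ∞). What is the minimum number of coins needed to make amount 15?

 a  0  1  2  3  4  5  6  7  8  9 10 11 12 13 14 15
dp  0  -  1  -  2  1  3  1  4  2  2  3  2  1  2  2
(- denotes ∞ / unreachable)

2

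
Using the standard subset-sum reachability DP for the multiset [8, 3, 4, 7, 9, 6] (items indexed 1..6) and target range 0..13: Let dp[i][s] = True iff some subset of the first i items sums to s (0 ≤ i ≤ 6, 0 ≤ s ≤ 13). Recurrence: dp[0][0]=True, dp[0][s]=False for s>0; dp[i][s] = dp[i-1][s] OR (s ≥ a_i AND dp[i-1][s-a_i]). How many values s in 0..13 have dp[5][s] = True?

10

i\s   0   1   2   3   4   5   6   7   8   9  10  11  12  13
  0   T   F   F   F   F   F   F   F   F   F   F   F   F   F
  1   T   F   F   F   F   F   F   F   T   F   F   F   F   F
  2   T   F   F   T   F   F   F   F   T   F   F   T   F   F
  3   T   F   F   T   T   F   F   T   T   F   F   T   T   F
  4   T   F   F   T   T   F   F   T   T   F   T   T   T   F
  5   T   F   F   T   T   F   F   T   T   T   T   T   T   T
  6   T   F   F   T   T   F   T   T   T   T   T   T   T   T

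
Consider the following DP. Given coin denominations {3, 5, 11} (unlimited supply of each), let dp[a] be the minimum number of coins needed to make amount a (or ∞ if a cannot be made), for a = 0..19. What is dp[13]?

 a  0  1  2  3  4  5  6  7  8  9 10 11 12 13 14 15 16 17 18 19
dp  0  -  -  1  -  1  2  -  2  3  2  1  4  3  2  3  2  3  4  3
(- denotes ∞ / unreachable)

3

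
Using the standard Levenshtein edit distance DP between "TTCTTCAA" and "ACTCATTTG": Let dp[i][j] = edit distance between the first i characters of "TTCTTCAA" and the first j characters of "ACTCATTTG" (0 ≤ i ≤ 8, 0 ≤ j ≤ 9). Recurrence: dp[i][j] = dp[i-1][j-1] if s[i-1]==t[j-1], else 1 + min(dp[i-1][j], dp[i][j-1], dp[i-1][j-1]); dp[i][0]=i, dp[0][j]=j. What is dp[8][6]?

4

   ''  A  C  T  C  A  T  T  T  G
''  0  1  2  3  4  5  6  7  8  9
 T  1  1  2  2  3  4  5  6  7  8
 T  2  2  2  2  3  4  4  5  6  7
 C  3  3  2  3  2  3  4  5  6  7
 T  4  4  3  2  3  3  3  4  5  6
 T  5  5  4  3  3  4  3  3  4  5
 C  6  6  5  4  3  4  4  4  4  5
 A  7  6  6  5  4  3  4  5  5  5
 A  8  7  7  6  5  4  4  5  6  6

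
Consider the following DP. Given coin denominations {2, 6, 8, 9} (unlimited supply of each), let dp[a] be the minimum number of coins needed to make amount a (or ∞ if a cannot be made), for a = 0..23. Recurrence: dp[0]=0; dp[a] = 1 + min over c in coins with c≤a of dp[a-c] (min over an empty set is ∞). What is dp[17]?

 a  0  1  2  3  4  5  6  7  8  9 10 11 12 13 14 15 16 17 18 19 20 21 22 23
dp  0  -  1  -  2  -  1  -  1  1  2  2  2  3  2  2  2  2  2  3  3  3  3  3
(- denotes ∞ / unreachable)

2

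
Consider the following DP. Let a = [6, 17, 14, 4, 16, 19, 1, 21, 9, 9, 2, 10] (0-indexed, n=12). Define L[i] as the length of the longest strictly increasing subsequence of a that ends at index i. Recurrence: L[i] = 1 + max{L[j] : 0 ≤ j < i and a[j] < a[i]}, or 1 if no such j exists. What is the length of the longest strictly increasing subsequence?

   i    0    1    2    3    4    5    6    7    8    9   10   11
a[i]    6   17   14    4   16   19    1   21    9    9    2   10
L[i]    1    2    2    1    3    4    1    5    2    2    2    3

5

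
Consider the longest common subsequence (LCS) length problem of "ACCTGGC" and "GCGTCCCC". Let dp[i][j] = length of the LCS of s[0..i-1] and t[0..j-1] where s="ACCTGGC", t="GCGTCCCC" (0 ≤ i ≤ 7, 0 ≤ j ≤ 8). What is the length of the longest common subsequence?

3

   ''  G  C  G  T  C  C  C  C
''  0  0  0  0  0  0  0  0  0
 A  0  0  0  0  0  0  0  0  0
 C  0  0  1  1  1  1  1  1  1
 C  0  0  1  1  1  2  2  2  2
 T  0  0  1  1  2  2  2  2  2
 G  0  1  1  2  2  2  2  2  2
 G  0  1  1  2  2  2  2  2  2
 C  0  1  2  2  2  3  3  3  3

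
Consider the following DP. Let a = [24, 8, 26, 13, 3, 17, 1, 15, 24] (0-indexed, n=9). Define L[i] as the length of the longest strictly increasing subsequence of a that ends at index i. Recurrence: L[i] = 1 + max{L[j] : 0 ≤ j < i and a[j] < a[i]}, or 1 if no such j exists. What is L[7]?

   i    0    1    2    3    4    5    6    7    8
a[i]   24    8   26   13    3   17    1   15   24
L[i]    1    1    2    2    1    3    1    3    4

3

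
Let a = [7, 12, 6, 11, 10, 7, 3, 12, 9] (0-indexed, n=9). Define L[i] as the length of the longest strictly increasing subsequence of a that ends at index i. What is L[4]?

2

   i    0    1    2    3    4    5    6    7    8
a[i]    7   12    6   11   10    7    3   12    9
L[i]    1    2    1    2    2    2    1    3    3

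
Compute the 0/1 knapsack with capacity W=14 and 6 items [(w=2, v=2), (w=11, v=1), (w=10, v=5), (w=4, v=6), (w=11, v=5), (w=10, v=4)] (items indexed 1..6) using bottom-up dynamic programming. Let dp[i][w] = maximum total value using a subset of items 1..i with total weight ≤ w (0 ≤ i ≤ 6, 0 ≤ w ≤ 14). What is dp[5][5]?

6

i\w   0   1   2   3   4   5   6   7   8   9  10  11  12  13  14
  0   0   0   0   0   0   0   0   0   0   0   0   0   0   0   0
  1   0   0   2   2   2   2   2   2   2   2   2   2   2   2   2
  2   0   0   2   2   2   2   2   2   2   2   2   2   2   3   3
  3   0   0   2   2   2   2   2   2   2   2   5   5   7   7   7
  4   0   0   2   2   6   6   8   8   8   8   8   8   8   8  11
  5   0   0   2   2   6   6   8   8   8   8   8   8   8   8  11
  6   0   0   2   2   6   6   8   8   8   8   8   8   8   8  11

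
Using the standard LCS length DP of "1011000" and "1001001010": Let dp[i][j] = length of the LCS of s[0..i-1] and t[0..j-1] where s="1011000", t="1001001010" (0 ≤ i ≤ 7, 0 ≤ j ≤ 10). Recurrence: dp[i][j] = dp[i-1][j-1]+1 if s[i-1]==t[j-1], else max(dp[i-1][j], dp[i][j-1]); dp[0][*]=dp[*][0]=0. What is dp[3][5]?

3

   ''  1  0  0  1  0  0  1  0  1  0
''  0  0  0  0  0  0  0  0  0  0  0
 1  0  1  1  1  1  1  1  1  1  1  1
 0  0  1  2  2  2  2  2  2  2  2  2
 1  0  1  2  2  3  3  3  3  3  3  3
 1  0  1  2  2  3  3  3  4  4  4  4
 0  0  1  2  3  3  4  4  4  5  5  5
 0  0  1  2  3  3  4  5  5  5  5  6
 0  0  1  2  3  3  4  5  5  6  6  6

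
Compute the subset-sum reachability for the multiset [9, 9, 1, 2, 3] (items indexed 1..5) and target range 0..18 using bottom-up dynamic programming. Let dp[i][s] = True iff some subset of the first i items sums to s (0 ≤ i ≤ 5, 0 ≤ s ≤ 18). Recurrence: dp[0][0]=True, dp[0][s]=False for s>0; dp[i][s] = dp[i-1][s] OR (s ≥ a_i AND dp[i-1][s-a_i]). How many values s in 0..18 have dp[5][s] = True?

15

i\s   0   1   2   3   4   5   6   7   8   9  10  11  12  13  14  15  16  17  18
  0   T   F   F   F   F   F   F   F   F   F   F   F   F   F   F   F   F   F   F
  1   T   F   F   F   F   F   F   F   F   T   F   F   F   F   F   F   F   F   F
  2   T   F   F   F   F   F   F   F   F   T   F   F   F   F   F   F   F   F   T
  3   T   T   F   F   F   F   F   F   F   T   T   F   F   F   F   F   F   F   T
  4   T   T   T   T   F   F   F   F   F   T   T   T   T   F   F   F   F   F   T
  5   T   T   T   T   T   T   T   F   F   T   T   T   T   T   T   T   F   F   T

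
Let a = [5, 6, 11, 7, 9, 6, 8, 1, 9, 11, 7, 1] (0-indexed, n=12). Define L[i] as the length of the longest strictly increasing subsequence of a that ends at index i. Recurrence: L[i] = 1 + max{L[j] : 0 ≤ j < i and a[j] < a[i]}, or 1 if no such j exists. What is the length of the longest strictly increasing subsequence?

6

   i    0    1    2    3    4    5    6    7    8    9   10   11
a[i]    5    6   11    7    9    6    8    1    9   11    7    1
L[i]    1    2    3    3    4    2    4    1    5    6    3    1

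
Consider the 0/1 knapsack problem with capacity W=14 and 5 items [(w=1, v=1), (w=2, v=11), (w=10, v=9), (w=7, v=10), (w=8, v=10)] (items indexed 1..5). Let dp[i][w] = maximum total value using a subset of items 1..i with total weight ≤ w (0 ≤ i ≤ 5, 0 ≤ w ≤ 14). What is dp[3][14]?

i\w   0   1   2   3   4   5   6   7   8   9  10  11  12  13  14
  0   0   0   0   0   0   0   0   0   0   0   0   0   0   0   0
  1   0   1   1   1   1   1   1   1   1   1   1   1   1   1   1
  2   0   1  11  12  12  12  12  12  12  12  12  12  12  12  12
  3   0   1  11  12  12  12  12  12  12  12  12  12  20  21  21
  4   0   1  11  12  12  12  12  12  12  21  22  22  22  22  22
  5   0   1  11  12  12  12  12  12  12  21  22  22  22  22  22

21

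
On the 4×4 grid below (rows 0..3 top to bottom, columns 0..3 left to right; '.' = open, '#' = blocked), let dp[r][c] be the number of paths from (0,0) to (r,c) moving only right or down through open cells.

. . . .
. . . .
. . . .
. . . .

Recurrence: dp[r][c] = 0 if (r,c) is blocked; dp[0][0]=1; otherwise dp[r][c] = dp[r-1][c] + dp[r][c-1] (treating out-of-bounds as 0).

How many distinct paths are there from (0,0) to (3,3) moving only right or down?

20

r\c   0   1   2   3
  0   1   1   1   1
  1   1   2   3   4
  2   1   3   6  10
  3   1   4  10  20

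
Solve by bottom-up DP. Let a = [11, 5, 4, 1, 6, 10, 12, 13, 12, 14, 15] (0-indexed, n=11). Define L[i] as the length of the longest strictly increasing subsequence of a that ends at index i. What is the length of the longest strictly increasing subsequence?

7

   i    0    1    2    3    4    5    6    7    8    9   10
a[i]   11    5    4    1    6   10   12   13   12   14   15
L[i]    1    1    1    1    2    3    4    5    4    6    7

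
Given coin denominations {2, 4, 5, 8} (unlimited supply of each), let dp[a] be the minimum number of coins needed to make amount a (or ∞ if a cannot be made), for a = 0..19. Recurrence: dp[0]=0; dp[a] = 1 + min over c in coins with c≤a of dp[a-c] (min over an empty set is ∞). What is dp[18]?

 a  0  1  2  3  4  5  6  7  8  9 10 11 12 13 14 15 16 17 18 19
dp  0  -  1  -  1  1  2  2  1  2  2  3  2  2  3  3  2  3  3  4
(- denotes ∞ / unreachable)

3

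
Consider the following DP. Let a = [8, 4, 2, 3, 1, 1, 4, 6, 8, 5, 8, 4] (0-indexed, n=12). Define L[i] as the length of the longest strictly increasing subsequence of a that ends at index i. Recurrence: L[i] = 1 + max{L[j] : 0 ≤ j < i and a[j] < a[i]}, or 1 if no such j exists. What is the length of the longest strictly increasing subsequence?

   i    0    1    2    3    4    5    6    7    8    9   10   11
a[i]    8    4    2    3    1    1    4    6    8    5    8    4
L[i]    1    1    1    2    1    1    3    4    5    4    5    3

5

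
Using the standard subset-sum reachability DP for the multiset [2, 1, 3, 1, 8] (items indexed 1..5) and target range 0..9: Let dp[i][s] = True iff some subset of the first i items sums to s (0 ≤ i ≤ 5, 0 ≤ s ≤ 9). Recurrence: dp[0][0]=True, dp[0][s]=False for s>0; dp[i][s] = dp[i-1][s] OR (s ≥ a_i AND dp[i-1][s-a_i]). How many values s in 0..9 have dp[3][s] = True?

i\s   0   1   2   3   4   5   6   7   8   9
  0   T   F   F   F   F   F   F   F   F   F
  1   T   F   T   F   F   F   F   F   F   F
  2   T   T   T   T   F   F   F   F   F   F
  3   T   T   T   T   T   T   T   F   F   F
  4   T   T   T   T   T   T   T   T   F   F
  5   T   T   T   T   T   T   T   T   T   T

7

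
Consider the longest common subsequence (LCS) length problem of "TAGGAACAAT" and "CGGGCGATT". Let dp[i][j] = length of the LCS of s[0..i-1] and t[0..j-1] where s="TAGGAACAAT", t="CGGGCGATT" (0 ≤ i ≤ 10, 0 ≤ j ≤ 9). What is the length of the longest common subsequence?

5

   ''  C  G  G  G  C  G  A  T  T
''  0  0  0  0  0  0  0  0  0  0
 T  0  0  0  0  0  0  0  0  1  1
 A  0  0  0  0  0  0  0  1  1  1
 G  0  0  1  1  1  1  1  1  1  1
 G  0  0  1  2  2  2  2  2  2  2
 A  0  0  1  2  2  2  2  3  3  3
 A  0  0  1  2  2  2  2  3  3  3
 C  0  1  1  2  2  3  3  3  3  3
 A  0  1  1  2  2  3  3  4  4  4
 A  0  1  1  2  2  3  3  4  4  4
 T  0  1  1  2  2  3  3  4  5  5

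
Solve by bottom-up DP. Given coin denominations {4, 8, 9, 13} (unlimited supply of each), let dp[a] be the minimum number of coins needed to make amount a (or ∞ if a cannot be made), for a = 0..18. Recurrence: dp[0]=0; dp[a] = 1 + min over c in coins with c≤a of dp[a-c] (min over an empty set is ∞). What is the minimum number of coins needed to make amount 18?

 a  0  1  2  3  4  5  6  7  8  9 10 11 12 13 14 15 16 17 18
dp  0  -  -  -  1  -  -  -  1  1  -  -  2  1  -  -  2  2  2
(- denotes ∞ / unreachable)

2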